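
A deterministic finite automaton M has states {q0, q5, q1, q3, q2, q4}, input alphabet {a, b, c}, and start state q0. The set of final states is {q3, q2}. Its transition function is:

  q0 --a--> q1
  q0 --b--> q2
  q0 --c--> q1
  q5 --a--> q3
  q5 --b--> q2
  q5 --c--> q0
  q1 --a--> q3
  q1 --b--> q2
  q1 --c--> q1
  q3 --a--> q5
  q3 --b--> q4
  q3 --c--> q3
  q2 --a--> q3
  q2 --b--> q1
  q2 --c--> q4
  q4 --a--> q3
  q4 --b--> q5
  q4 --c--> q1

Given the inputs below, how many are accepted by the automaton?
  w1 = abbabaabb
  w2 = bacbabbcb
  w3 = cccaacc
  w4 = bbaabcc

1

w1:
  start at q0
  read 'a': q0 → q1
  read 'b': q1 → q2
  read 'b': q2 → q1
  read 'a': q1 → q3
  read 'b': q3 → q4
  read 'a': q4 → q3
  read 'a': q3 → q5
  read 'b': q5 → q2
  read 'b': q2 → q1
  end q1, rejected
w2:
  start at q0
  read 'b': q0 → q2
  read 'a': q2 → q3
  read 'c': q3 → q3
  read 'b': q3 → q4
  read 'a': q4 → q3
  read 'b': q3 → q4
  read 'b': q4 → q5
  read 'c': q5 → q0
  read 'b': q0 → q2
  end q2, accepted
w3:
  start at q0
  read 'c': q0 → q1
  read 'c': q1 → q1
  read 'c': q1 → q1
  read 'a': q1 → q3
  read 'a': q3 → q5
  read 'c': q5 → q0
  read 'c': q0 → q1
  end q1, rejected
w4:
  start at q0
  read 'b': q0 → q2
  read 'b': q2 → q1
  read 'a': q1 → q3
  read 'a': q3 → q5
  read 'b': q5 → q2
  read 'c': q2 → q4
  read 'c': q4 → q1
  end q1, rejected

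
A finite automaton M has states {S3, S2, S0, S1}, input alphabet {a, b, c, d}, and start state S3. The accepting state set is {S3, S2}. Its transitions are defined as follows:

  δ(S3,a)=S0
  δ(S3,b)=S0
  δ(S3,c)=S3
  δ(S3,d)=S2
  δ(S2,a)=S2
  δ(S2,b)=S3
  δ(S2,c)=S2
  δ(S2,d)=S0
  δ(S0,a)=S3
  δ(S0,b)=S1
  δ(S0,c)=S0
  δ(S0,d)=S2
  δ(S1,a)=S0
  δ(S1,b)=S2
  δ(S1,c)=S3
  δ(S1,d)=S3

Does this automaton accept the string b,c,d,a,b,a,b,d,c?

Yes

Trace: S3 -b-> S0 -c-> S0 -d-> S2 -a-> S2 -b-> S3 -a-> S0 -b-> S1 -d-> S3 -c-> S3
End state S3 is accepting.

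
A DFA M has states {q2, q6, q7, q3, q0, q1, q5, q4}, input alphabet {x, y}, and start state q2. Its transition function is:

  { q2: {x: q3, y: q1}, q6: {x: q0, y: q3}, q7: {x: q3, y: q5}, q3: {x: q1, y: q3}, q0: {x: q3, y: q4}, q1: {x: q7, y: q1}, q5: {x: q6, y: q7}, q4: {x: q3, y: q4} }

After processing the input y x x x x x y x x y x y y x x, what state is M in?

Trace: q2 -y-> q1 -x-> q7 -x-> q3 -x-> q1 -x-> q7 -x-> q3 -y-> q3 -x-> q1 -x-> q7 -y-> q5 -x-> q6 -y-> q3 -y-> q3 -x-> q1 -x-> q7

q7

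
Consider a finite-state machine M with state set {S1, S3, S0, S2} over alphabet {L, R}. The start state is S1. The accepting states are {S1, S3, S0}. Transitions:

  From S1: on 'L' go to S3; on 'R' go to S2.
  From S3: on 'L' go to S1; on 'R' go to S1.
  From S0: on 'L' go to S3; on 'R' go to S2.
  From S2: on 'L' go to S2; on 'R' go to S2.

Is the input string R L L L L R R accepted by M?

No

S1 → S2 → S2 → S2 → S2 → S2 → S2 → S2
End state S2 is not accepting.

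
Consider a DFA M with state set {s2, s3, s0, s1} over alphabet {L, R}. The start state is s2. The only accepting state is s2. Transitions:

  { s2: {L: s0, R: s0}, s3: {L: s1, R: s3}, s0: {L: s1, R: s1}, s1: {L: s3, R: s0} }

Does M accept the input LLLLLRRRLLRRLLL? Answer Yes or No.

start at s2
read 'L': s2 → s0
read 'L': s0 → s1
read 'L': s1 → s3
read 'L': s3 → s1
read 'L': s1 → s3
read 'R': s3 → s3
read 'R': s3 → s3
read 'R': s3 → s3
read 'L': s3 → s1
read 'L': s1 → s3
read 'R': s3 → s3
read 'R': s3 → s3
read 'L': s3 → s1
read 'L': s1 → s3
read 'L': s3 → s1
End state s1 is not accepting.

No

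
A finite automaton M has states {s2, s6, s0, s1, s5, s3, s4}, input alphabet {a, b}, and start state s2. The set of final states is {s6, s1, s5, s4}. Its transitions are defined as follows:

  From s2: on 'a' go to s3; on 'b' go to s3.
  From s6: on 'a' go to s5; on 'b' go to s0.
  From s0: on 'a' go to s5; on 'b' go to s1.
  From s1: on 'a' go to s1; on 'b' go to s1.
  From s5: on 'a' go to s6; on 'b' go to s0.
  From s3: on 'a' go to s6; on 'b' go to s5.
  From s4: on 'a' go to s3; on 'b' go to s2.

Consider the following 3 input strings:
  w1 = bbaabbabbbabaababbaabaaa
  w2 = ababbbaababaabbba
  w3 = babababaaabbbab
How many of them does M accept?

3

w1:
  start at s2
  read 'b': s2 → s3
  read 'b': s3 → s5
  read 'a': s5 → s6
  read 'a': s6 → s5
  read 'b': s5 → s0
  read 'b': s0 → s1
  read 'a': s1 → s1
  read 'b': s1 → s1
  read 'b': s1 → s1
  read 'b': s1 → s1
  read 'a': s1 → s1
  read 'b': s1 → s1
  read 'a': s1 → s1
  read 'a': s1 → s1
  read 'b': s1 → s1
  read 'a': s1 → s1
  read 'b': s1 → s1
  read 'b': s1 → s1
  read 'a': s1 → s1
  read 'a': s1 → s1
  read 'b': s1 → s1
  read 'a': s1 → s1
  read 'a': s1 → s1
  read 'a': s1 → s1
  end s1, accepted
w2:
  start at s2
  read 'a': s2 → s3
  read 'b': s3 → s5
  read 'a': s5 → s6
  read 'b': s6 → s0
  read 'b': s0 → s1
  read 'b': s1 → s1
  read 'a': s1 → s1
  read 'a': s1 → s1
  read 'b': s1 → s1
  read 'a': s1 → s1
  read 'b': s1 → s1
  read 'a': s1 → s1
  read 'a': s1 → s1
  read 'b': s1 → s1
  read 'b': s1 → s1
  read 'b': s1 → s1
  read 'a': s1 → s1
  end s1, accepted
w3:
  start at s2
  read 'b': s2 → s3
  read 'a': s3 → s6
  read 'b': s6 → s0
  read 'a': s0 → s5
  read 'b': s5 → s0
  read 'a': s0 → s5
  read 'b': s5 → s0
  read 'a': s0 → s5
  read 'a': s5 → s6
  read 'a': s6 → s5
  read 'b': s5 → s0
  read 'b': s0 → s1
  read 'b': s1 → s1
  read 'a': s1 → s1
  read 'b': s1 → s1
  end s1, accepted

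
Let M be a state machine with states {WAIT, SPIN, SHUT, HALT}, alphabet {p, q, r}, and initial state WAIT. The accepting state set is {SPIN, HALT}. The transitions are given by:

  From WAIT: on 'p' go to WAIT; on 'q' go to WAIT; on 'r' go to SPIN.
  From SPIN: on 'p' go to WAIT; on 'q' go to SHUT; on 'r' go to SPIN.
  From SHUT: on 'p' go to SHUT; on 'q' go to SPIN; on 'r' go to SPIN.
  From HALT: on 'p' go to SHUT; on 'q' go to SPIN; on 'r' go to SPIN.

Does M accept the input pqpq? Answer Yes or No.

No

Trace: WAIT -p-> WAIT -q-> WAIT -p-> WAIT -q-> WAIT
End state WAIT is not accepting.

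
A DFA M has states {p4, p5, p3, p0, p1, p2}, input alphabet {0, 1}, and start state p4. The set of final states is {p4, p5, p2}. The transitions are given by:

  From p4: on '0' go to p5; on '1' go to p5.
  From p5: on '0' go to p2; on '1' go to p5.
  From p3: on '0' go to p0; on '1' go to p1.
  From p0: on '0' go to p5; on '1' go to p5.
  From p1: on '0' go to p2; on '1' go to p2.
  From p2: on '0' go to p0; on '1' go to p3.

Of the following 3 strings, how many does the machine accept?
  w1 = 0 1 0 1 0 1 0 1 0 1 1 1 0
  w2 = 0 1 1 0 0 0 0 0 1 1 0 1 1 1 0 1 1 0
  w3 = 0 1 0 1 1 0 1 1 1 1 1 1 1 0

2

w1: p4 → p5 → p5 → p2 → p3 → p0 → p5 → p2 → p3 → p0 → p5 → p5 → p5 → p2  → end p2, accepted
w2: p4 → p5 → p5 → p5 → p2 → p0 → p5 → p2 → p0 → p5 → p5 → p2 → p3 → p1 → p2 → p0 → p5 → p5 → p2  → end p2, accepted
w3: p4 → p5 → p5 → p2 → p3 → p1 → p2 → p3 → p1 → p2 → p3 → p1 → p2 → p3 → p0  → end p0, rejected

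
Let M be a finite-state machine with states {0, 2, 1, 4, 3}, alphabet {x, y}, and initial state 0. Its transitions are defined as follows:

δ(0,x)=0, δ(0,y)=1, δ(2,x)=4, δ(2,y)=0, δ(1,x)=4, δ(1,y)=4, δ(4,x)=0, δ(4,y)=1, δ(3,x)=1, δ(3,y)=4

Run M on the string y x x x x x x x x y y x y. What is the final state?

1

start at 0
read 'y': 0 → 1
read 'x': 1 → 4
read 'x': 4 → 0
read 'x': 0 → 0
read 'x': 0 → 0
read 'x': 0 → 0
read 'x': 0 → 0
read 'x': 0 → 0
read 'x': 0 → 0
read 'y': 0 → 1
read 'y': 1 → 4
read 'x': 4 → 0
read 'y': 0 → 1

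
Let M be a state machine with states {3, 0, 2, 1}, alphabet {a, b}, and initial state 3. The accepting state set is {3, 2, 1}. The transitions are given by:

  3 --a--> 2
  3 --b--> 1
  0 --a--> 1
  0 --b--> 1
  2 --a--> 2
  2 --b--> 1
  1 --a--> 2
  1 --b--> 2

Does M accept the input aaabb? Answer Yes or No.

3 → 2 → 2 → 2 → 1 → 2
End state 2 is accepting.

Yes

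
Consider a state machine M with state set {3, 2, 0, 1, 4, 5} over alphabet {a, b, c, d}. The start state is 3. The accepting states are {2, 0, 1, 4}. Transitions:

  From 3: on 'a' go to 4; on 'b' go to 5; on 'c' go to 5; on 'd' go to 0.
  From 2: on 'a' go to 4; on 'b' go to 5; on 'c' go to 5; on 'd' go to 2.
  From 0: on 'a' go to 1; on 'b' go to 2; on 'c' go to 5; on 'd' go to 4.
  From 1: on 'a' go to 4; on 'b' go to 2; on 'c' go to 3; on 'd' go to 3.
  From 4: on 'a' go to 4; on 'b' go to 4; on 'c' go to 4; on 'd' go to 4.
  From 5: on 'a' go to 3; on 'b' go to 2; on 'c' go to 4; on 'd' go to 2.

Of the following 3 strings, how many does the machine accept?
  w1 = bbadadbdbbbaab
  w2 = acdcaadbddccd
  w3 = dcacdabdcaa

w1: Trace: 3 -b-> 5 -b-> 2 -a-> 4 -d-> 4 -a-> 4 -d-> 4 -b-> 4 -d-> 4 -b-> 4 -b-> 4 -b-> 4 -a-> 4 -a-> 4 -b-> 4  → end 4, accepted
w2: Trace: 3 -a-> 4 -c-> 4 -d-> 4 -c-> 4 -a-> 4 -a-> 4 -d-> 4 -b-> 4 -d-> 4 -d-> 4 -c-> 4 -c-> 4 -d-> 4  → end 4, accepted
w3: Trace: 3 -d-> 0 -c-> 5 -a-> 3 -c-> 5 -d-> 2 -a-> 4 -b-> 4 -d-> 4 -c-> 4 -a-> 4 -a-> 4  → end 4, accepted

3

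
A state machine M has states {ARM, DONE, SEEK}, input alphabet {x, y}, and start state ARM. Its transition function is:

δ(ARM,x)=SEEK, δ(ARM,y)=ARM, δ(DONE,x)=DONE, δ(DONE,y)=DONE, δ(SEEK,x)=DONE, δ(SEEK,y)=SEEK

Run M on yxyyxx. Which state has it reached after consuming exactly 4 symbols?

SEEK

Trace: ARM -y-> ARM -x-> SEEK -y-> SEEK -y-> SEEK
After 4 symbols: SEEK.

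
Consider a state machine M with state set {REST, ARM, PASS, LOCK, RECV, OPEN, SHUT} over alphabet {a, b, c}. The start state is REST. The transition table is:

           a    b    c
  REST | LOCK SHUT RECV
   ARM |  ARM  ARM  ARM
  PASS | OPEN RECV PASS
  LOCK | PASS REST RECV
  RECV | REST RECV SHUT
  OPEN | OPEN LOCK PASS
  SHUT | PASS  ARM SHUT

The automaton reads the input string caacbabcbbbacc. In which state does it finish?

Trace: REST -c-> RECV -a-> REST -a-> LOCK -c-> RECV -b-> RECV -a-> REST -b-> SHUT -c-> SHUT -b-> ARM -b-> ARM -b-> ARM -a-> ARM -c-> ARM -c-> ARM

ARM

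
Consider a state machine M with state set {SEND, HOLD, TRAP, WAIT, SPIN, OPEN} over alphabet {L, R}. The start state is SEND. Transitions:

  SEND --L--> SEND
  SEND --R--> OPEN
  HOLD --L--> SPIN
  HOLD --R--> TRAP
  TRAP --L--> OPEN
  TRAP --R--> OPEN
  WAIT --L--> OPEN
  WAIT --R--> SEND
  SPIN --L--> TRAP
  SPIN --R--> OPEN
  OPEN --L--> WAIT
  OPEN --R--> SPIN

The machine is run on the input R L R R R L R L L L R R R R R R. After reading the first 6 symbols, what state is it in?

TRAP

start at SEND
read 'R': SEND → OPEN
read 'L': OPEN → WAIT
read 'R': WAIT → SEND
read 'R': SEND → OPEN
read 'R': OPEN → SPIN
read 'L': SPIN → TRAP
After 6 symbols: TRAP.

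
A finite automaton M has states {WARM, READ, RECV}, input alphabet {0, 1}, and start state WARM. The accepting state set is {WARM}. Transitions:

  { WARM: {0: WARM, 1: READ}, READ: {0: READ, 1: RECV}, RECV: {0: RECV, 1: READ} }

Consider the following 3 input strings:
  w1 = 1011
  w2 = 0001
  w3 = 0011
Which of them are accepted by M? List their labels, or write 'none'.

none

w1: Trace: WARM -1-> READ -0-> READ -1-> RECV -1-> READ  → end READ, rejected
w2: Trace: WARM -0-> WARM -0-> WARM -0-> WARM -1-> READ  → end READ, rejected
w3: Trace: WARM -0-> WARM -0-> WARM -1-> READ -1-> RECV  → end RECV, rejected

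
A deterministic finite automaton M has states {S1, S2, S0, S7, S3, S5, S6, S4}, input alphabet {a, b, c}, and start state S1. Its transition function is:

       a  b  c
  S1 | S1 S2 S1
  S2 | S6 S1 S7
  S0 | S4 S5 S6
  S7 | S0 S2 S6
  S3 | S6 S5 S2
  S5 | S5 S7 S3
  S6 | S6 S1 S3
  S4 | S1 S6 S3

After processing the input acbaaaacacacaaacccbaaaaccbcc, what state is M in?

Trace: S1 -a-> S1 -c-> S1 -b-> S2 -a-> S6 -a-> S6 -a-> S6 -a-> S6 -c-> S3 -a-> S6 -c-> S3 -a-> S6 -c-> S3 -a-> S6 -a-> S6 -a-> S6 -c-> S3 -c-> S2 -c-> S7 -b-> S2 -a-> S6 -a-> S6 -a-> S6 -a-> S6 -c-> S3 -c-> S2 -b-> S1 -c-> S1 -c-> S1

S1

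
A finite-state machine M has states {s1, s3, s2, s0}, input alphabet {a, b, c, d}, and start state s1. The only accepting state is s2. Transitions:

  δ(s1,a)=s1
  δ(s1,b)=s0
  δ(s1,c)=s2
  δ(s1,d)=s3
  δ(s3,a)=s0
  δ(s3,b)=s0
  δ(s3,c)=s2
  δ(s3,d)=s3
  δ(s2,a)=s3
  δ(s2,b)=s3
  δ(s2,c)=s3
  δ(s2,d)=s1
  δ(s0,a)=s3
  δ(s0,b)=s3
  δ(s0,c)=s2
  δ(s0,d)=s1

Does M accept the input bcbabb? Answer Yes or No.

s1 → s0 → s2 → s3 → s0 → s3 → s0
End state s0 is not accepting.

No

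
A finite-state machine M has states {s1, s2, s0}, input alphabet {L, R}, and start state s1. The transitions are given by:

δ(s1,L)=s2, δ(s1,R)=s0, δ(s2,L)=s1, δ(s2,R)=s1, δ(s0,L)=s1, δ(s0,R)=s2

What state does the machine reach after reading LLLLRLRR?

s2

s1 → s2 → s1 → s2 → s1 → s0 → s1 → s0 → s2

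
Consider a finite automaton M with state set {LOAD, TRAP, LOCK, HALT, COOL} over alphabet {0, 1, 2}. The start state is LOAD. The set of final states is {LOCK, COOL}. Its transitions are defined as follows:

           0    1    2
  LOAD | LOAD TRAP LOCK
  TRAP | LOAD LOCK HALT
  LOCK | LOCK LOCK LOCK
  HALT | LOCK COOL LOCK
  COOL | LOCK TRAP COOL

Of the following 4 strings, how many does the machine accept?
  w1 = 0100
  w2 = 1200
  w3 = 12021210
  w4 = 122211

3

w1:
  start at LOAD
  read '0': LOAD → LOAD
  read '1': LOAD → TRAP
  read '0': TRAP → LOAD
  read '0': LOAD → LOAD
  end LOAD, rejected
w2:
  start at LOAD
  read '1': LOAD → TRAP
  read '2': TRAP → HALT
  read '0': HALT → LOCK
  read '0': LOCK → LOCK
  end LOCK, accepted
w3:
  start at LOAD
  read '1': LOAD → TRAP
  read '2': TRAP → HALT
  read '0': HALT → LOCK
  read '2': LOCK → LOCK
  read '1': LOCK → LOCK
  read '2': LOCK → LOCK
  read '1': LOCK → LOCK
  read '0': LOCK → LOCK
  end LOCK, accepted
w4:
  start at LOAD
  read '1': LOAD → TRAP
  read '2': TRAP → HALT
  read '2': HALT → LOCK
  read '2': LOCK → LOCK
  read '1': LOCK → LOCK
  read '1': LOCK → LOCK
  end LOCK, accepted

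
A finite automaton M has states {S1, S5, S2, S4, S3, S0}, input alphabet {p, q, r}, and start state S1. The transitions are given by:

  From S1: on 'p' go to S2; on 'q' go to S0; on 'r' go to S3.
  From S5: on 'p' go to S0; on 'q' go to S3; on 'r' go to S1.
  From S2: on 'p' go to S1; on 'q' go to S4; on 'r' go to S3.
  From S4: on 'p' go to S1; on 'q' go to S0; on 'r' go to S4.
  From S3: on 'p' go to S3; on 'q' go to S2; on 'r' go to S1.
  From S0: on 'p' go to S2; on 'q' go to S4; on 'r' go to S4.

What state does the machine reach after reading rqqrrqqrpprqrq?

start at S1
read 'r': S1 → S3
read 'q': S3 → S2
read 'q': S2 → S4
read 'r': S4 → S4
read 'r': S4 → S4
read 'q': S4 → S0
read 'q': S0 → S4
read 'r': S4 → S4
read 'p': S4 → S1
read 'p': S1 → S2
read 'r': S2 → S3
read 'q': S3 → S2
read 'r': S2 → S3
read 'q': S3 → S2

S2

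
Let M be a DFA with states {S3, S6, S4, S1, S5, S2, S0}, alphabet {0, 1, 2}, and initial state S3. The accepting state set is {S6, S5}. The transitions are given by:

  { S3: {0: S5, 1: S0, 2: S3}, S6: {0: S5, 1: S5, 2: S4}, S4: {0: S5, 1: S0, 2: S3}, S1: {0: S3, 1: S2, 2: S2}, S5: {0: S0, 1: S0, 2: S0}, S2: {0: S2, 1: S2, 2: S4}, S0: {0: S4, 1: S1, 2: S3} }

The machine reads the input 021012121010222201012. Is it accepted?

No

start at S3
read '0': S3 → S5
read '2': S5 → S0
read '1': S0 → S1
read '0': S1 → S3
read '1': S3 → S0
read '2': S0 → S3
read '1': S3 → S0
read '2': S0 → S3
read '1': S3 → S0
read '0': S0 → S4
read '1': S4 → S0
read '0': S0 → S4
read '2': S4 → S3
read '2': S3 → S3
read '2': S3 → S3
read '2': S3 → S3
read '0': S3 → S5
read '1': S5 → S0
read '0': S0 → S4
read '1': S4 → S0
read '2': S0 → S3
End state S3 is not accepting.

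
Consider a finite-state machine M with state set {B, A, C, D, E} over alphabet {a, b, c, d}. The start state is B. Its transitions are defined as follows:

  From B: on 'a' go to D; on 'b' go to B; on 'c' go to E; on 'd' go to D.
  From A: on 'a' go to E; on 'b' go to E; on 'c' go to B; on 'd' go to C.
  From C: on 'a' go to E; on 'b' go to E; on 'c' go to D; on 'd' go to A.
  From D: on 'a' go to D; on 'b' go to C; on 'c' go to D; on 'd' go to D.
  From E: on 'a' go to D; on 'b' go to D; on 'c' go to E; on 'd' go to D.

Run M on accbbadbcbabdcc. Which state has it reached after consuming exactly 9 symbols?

B → D → D → D → C → E → D → D → C → D
After 9 symbols: D.

D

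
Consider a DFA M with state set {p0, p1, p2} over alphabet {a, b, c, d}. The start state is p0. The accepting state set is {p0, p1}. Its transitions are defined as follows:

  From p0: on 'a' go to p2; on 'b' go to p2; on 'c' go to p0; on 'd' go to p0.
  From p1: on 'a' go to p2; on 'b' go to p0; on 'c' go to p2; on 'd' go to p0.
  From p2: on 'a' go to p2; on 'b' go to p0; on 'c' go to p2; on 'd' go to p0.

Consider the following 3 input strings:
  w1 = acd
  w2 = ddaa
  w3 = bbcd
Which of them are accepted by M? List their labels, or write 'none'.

w1, w3

w1:
  start at p0
  read 'a': p0 → p2
  read 'c': p2 → p2
  read 'd': p2 → p0
  end p0, accepted
w2:
  start at p0
  read 'd': p0 → p0
  read 'd': p0 → p0
  read 'a': p0 → p2
  read 'a': p2 → p2
  end p2, rejected
w3:
  start at p0
  read 'b': p0 → p2
  read 'b': p2 → p0
  read 'c': p0 → p0
  read 'd': p0 → p0
  end p0, accepted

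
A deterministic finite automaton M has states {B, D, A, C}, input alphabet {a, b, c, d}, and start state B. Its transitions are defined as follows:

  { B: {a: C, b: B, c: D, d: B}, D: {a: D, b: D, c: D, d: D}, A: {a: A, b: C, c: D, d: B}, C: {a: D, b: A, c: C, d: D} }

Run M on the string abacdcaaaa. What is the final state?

D

Trace: B -a-> C -b-> A -a-> A -c-> D -d-> D -c-> D -a-> D -a-> D -a-> D -a-> D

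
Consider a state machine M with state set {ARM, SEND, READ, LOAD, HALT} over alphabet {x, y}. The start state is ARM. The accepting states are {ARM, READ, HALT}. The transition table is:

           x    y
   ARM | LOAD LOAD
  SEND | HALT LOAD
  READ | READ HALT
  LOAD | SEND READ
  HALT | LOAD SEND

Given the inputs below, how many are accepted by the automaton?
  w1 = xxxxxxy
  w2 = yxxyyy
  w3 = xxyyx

2

w1: ARM → LOAD → SEND → HALT → LOAD → SEND → HALT → SEND  → end SEND, rejected
w2: ARM → LOAD → SEND → HALT → SEND → LOAD → READ  → end READ, accepted
w3: ARM → LOAD → SEND → LOAD → READ → READ  → end READ, accepted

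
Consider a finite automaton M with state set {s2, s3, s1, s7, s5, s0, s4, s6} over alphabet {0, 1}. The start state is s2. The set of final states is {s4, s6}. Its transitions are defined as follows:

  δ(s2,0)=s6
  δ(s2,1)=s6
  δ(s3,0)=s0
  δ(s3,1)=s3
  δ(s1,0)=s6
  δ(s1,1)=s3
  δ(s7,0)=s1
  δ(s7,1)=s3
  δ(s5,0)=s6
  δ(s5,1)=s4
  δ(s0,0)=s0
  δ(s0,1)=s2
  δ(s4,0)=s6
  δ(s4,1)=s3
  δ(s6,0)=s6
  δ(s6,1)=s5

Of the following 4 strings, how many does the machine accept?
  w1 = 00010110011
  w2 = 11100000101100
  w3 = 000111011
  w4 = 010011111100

3

w1: Trace: s2 -0-> s6 -0-> s6 -0-> s6 -1-> s5 -0-> s6 -1-> s5 -1-> s4 -0-> s6 -0-> s6 -1-> s5 -1-> s4  → end s4, accepted
w2: Trace: s2 -1-> s6 -1-> s5 -1-> s4 -0-> s6 -0-> s6 -0-> s6 -0-> s6 -0-> s6 -1-> s5 -0-> s6 -1-> s5 -1-> s4 -0-> s6 -0-> s6  → end s6, accepted
w3: Trace: s2 -0-> s6 -0-> s6 -0-> s6 -1-> s5 -1-> s4 -1-> s3 -0-> s0 -1-> s2 -1-> s6  → end s6, accepted
w4: Trace: s2 -0-> s6 -1-> s5 -0-> s6 -0-> s6 -1-> s5 -1-> s4 -1-> s3 -1-> s3 -1-> s3 -1-> s3 -0-> s0 -0-> s0  → end s0, rejected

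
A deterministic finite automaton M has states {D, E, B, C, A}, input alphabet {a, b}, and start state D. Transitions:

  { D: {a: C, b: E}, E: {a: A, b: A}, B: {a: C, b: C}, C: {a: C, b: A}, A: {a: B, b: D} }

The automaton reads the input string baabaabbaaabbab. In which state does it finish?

D → E → A → B → C → C → C → A → D → C → C → C → A → D → C → A

A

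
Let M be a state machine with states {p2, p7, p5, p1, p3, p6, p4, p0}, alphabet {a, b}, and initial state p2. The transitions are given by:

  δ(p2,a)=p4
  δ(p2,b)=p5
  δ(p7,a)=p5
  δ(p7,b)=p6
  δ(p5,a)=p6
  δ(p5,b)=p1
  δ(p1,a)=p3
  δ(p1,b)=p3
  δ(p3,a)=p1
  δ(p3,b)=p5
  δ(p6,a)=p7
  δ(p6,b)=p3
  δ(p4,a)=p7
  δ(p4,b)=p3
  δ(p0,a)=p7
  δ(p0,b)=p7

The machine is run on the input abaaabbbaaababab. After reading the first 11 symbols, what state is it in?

start at p2
read 'a': p2 → p4
read 'b': p4 → p3
read 'a': p3 → p1
read 'a': p1 → p3
read 'a': p3 → p1
read 'b': p1 → p3
read 'b': p3 → p5
read 'b': p5 → p1
read 'a': p1 → p3
read 'a': p3 → p1
read 'a': p1 → p3
After 11 symbols: p3.

p3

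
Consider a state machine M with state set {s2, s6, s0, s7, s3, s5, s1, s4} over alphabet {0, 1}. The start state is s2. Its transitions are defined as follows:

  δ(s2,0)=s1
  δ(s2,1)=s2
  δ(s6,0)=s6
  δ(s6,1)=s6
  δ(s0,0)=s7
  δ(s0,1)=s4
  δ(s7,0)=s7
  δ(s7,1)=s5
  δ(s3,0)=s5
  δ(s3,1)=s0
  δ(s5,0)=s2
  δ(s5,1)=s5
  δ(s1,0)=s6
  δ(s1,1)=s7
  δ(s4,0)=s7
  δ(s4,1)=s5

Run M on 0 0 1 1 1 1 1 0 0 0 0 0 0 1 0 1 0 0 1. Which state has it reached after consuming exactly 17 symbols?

s6

s2 → s1 → s6 → s6 → s6 → s6 → s6 → s6 → s6 → s6 → s6 → s6 → s6 → s6 → s6 → s6 → s6 → s6
After 17 symbols: s6.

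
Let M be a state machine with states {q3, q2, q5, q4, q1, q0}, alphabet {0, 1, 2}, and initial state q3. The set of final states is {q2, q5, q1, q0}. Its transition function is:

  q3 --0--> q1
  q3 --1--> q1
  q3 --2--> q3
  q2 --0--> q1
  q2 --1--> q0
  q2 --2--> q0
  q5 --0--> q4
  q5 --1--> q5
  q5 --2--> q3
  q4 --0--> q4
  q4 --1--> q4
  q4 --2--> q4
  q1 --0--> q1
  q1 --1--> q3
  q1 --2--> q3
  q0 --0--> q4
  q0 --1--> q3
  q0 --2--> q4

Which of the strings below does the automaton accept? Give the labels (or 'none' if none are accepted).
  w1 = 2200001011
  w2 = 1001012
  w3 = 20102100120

w1: Trace: q3 -2-> q3 -2-> q3 -0-> q1 -0-> q1 -0-> q1 -0-> q1 -1-> q3 -0-> q1 -1-> q3 -1-> q1  → end q1, accepted
w2: Trace: q3 -1-> q1 -0-> q1 -0-> q1 -1-> q3 -0-> q1 -1-> q3 -2-> q3  → end q3, rejected
w3: Trace: q3 -2-> q3 -0-> q1 -1-> q3 -0-> q1 -2-> q3 -1-> q1 -0-> q1 -0-> q1 -1-> q3 -2-> q3 -0-> q1  → end q1, accepted

w1, w3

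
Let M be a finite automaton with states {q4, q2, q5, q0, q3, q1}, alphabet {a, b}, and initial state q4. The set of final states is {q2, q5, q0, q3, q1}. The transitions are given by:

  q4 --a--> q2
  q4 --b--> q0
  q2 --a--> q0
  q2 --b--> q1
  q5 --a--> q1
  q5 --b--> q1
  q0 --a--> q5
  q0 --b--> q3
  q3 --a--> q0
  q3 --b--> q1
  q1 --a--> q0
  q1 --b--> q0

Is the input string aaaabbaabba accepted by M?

Yes

start at q4
read 'a': q4 → q2
read 'a': q2 → q0
read 'a': q0 → q5
read 'a': q5 → q1
read 'b': q1 → q0
read 'b': q0 → q3
read 'a': q3 → q0
read 'a': q0 → q5
read 'b': q5 → q1
read 'b': q1 → q0
read 'a': q0 → q5
End state q5 is accepting.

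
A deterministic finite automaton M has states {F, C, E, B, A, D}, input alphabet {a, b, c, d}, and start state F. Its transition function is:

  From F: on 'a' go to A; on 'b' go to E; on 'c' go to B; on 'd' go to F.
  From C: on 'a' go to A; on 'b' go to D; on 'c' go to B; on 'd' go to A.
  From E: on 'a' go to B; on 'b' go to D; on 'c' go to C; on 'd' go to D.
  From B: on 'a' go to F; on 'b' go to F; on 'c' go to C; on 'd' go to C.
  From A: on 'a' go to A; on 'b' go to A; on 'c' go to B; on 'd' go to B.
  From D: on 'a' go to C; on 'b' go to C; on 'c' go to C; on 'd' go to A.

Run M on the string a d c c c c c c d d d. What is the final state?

B

Trace: F -a-> A -d-> B -c-> C -c-> B -c-> C -c-> B -c-> C -c-> B -d-> C -d-> A -d-> B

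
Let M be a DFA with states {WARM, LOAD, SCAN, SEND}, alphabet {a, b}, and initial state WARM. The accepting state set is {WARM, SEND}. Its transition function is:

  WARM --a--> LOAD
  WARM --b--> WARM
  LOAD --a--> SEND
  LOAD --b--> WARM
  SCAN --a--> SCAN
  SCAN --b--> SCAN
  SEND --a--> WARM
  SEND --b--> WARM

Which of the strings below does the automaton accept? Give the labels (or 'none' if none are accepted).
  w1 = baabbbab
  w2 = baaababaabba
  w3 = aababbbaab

w1, w3

w1: Trace: WARM -b-> WARM -a-> LOAD -a-> SEND -b-> WARM -b-> WARM -b-> WARM -a-> LOAD -b-> WARM  → end WARM, accepted
w2: Trace: WARM -b-> WARM -a-> LOAD -a-> SEND -a-> WARM -b-> WARM -a-> LOAD -b-> WARM -a-> LOAD -a-> SEND -b-> WARM -b-> WARM -a-> LOAD  → end LOAD, rejected
w3: Trace: WARM -a-> LOAD -a-> SEND -b-> WARM -a-> LOAD -b-> WARM -b-> WARM -b-> WARM -a-> LOAD -a-> SEND -b-> WARM  → end WARM, accepted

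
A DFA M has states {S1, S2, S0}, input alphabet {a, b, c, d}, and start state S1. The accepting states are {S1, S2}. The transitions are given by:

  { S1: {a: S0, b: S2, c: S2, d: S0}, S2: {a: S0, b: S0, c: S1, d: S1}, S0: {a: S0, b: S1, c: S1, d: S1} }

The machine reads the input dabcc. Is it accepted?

start at S1
read 'd': S1 → S0
read 'a': S0 → S0
read 'b': S0 → S1
read 'c': S1 → S2
read 'c': S2 → S1
End state S1 is accepting.

Yes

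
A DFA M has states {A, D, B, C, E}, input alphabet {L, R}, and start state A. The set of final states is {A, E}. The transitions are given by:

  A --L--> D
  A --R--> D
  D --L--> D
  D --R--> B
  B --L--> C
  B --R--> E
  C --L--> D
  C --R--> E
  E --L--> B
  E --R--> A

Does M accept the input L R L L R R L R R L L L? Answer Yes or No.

A → D → B → C → D → B → E → B → E → A → D → D → D
End state D is not accepting.

No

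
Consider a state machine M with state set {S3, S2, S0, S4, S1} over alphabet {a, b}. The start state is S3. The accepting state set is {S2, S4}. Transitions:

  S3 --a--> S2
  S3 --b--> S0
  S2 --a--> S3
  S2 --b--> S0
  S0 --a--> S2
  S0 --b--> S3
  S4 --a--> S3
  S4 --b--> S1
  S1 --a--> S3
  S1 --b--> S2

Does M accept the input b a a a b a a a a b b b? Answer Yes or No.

Trace: S3 -b-> S0 -a-> S2 -a-> S3 -a-> S2 -b-> S0 -a-> S2 -a-> S3 -a-> S2 -a-> S3 -b-> S0 -b-> S3 -b-> S0
End state S0 is not accepting.

No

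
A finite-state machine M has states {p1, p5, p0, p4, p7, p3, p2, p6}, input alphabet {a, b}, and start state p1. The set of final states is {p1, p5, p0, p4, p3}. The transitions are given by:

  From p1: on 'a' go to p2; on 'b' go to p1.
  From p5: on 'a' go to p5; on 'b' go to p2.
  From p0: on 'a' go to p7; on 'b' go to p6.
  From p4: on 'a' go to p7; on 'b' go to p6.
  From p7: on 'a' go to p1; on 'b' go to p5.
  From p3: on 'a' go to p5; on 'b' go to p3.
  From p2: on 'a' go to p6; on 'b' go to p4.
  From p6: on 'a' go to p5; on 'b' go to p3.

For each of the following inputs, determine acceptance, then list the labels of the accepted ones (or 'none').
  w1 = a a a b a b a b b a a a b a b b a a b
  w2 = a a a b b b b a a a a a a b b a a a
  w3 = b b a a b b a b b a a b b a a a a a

w1: p1 → p2 → p6 → p5 → p2 → p6 → p3 → p5 → p2 → p4 → p7 → p1 → p2 → p4 → p7 → p5 → p2 → p6 → p5 → p2  → end p2, rejected
w2: p1 → p2 → p6 → p5 → p2 → p4 → p6 → p3 → p5 → p5 → p5 → p5 → p5 → p5 → p2 → p4 → p7 → p1 → p2  → end p2, rejected
w3: p1 → p1 → p1 → p2 → p6 → p3 → p3 → p5 → p2 → p4 → p7 → p1 → p1 → p1 → p2 → p6 → p5 → p5 → p5  → end p5, accepted

w3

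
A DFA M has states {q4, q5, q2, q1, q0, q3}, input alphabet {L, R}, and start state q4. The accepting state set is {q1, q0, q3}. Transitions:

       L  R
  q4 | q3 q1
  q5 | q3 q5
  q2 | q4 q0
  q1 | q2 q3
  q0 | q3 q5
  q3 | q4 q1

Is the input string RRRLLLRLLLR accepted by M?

q4 → q1 → q3 → q1 → q2 → q4 → q3 → q1 → q2 → q4 → q3 → q1
End state q1 is accepting.

Yes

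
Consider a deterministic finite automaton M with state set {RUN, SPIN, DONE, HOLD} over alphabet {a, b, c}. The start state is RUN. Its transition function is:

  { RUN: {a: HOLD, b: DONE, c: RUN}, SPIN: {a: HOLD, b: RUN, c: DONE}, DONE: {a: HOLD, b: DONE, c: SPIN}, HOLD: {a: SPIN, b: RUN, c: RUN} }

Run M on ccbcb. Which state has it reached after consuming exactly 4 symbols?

SPIN

RUN → RUN → RUN → DONE → SPIN
After 4 symbols: SPIN.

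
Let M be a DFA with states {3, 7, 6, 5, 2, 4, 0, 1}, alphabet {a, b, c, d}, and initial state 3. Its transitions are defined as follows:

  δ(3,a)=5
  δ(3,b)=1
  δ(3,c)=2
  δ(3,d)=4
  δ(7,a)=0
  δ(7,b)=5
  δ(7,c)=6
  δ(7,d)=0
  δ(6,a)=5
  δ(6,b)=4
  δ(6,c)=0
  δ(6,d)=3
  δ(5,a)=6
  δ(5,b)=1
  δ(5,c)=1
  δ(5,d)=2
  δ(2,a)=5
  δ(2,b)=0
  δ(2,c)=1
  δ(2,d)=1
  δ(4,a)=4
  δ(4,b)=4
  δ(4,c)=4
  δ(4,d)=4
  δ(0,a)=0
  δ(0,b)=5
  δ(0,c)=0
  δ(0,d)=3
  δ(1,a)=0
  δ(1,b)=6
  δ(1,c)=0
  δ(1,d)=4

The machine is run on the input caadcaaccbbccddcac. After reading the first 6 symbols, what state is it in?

5

start at 3
read 'c': 3 → 2
read 'a': 2 → 5
read 'a': 5 → 6
read 'd': 6 → 3
read 'c': 3 → 2
read 'a': 2 → 5
After 6 symbols: 5.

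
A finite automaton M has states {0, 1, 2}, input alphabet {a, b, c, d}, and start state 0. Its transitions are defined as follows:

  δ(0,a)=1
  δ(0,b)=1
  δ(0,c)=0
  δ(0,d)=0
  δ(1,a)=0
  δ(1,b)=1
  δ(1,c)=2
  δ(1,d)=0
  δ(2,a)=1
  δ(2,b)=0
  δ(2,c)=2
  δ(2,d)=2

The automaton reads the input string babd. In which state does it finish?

0

0 → 1 → 0 → 1 → 0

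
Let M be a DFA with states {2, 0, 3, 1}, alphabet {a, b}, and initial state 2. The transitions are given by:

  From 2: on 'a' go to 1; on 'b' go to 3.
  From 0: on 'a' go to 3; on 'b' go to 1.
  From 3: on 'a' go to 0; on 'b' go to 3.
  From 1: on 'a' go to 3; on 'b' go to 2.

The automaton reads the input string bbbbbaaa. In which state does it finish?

2 → 3 → 3 → 3 → 3 → 3 → 0 → 3 → 0

0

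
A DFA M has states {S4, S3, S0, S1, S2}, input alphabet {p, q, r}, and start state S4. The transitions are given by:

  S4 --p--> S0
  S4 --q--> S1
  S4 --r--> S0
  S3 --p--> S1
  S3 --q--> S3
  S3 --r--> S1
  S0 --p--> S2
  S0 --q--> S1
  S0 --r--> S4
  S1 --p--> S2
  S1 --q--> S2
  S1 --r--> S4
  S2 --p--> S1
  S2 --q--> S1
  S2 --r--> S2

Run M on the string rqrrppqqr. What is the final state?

S4 → S0 → S1 → S4 → S0 → S2 → S1 → S2 → S1 → S4

S4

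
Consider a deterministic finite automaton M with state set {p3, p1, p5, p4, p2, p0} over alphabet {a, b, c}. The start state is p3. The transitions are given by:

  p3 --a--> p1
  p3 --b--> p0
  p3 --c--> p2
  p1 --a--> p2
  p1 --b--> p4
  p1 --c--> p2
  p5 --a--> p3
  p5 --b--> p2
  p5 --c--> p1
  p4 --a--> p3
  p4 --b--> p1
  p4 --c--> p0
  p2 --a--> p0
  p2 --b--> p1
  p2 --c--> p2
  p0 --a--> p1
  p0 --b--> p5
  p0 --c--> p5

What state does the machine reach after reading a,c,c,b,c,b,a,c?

p2

start at p3
read 'a': p3 → p1
read 'c': p1 → p2
read 'c': p2 → p2
read 'b': p2 → p1
read 'c': p1 → p2
read 'b': p2 → p1
read 'a': p1 → p2
read 'c': p2 → p2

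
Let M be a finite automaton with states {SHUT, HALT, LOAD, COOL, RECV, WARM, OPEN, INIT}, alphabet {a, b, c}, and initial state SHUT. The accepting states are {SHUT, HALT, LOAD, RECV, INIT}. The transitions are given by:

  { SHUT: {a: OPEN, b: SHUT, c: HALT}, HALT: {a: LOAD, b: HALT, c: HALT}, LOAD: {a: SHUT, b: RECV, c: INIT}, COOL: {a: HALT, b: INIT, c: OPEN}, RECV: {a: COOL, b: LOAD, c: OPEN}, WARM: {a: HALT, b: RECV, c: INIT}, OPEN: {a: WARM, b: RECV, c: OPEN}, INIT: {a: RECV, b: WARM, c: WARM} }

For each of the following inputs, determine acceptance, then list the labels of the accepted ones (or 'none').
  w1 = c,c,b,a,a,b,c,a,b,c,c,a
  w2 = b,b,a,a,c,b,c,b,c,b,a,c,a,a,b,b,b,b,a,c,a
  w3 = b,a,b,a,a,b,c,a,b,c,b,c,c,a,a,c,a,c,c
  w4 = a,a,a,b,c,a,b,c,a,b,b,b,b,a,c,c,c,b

w4

w1: Trace: SHUT -c-> HALT -c-> HALT -b-> HALT -a-> LOAD -a-> SHUT -b-> SHUT -c-> HALT -a-> LOAD -b-> RECV -c-> OPEN -c-> OPEN -a-> WARM  → end WARM, rejected
w2: Trace: SHUT -b-> SHUT -b-> SHUT -a-> OPEN -a-> WARM -c-> INIT -b-> WARM -c-> INIT -b-> WARM -c-> INIT -b-> WARM -a-> HALT -c-> HALT -a-> LOAD -a-> SHUT -b-> SHUT -b-> SHUT -b-> SHUT -b-> SHUT -a-> OPEN -c-> OPEN -a-> WARM  → end WARM, rejected
w3: Trace: SHUT -b-> SHUT -a-> OPEN -b-> RECV -a-> COOL -a-> HALT -b-> HALT -c-> HALT -a-> LOAD -b-> RECV -c-> OPEN -b-> RECV -c-> OPEN -c-> OPEN -a-> WARM -a-> HALT -c-> HALT -a-> LOAD -c-> INIT -c-> WARM  → end WARM, rejected
w4: Trace: SHUT -a-> OPEN -a-> WARM -a-> HALT -b-> HALT -c-> HALT -a-> LOAD -b-> RECV -c-> OPEN -a-> WARM -b-> RECV -b-> LOAD -b-> RECV -b-> LOAD -a-> SHUT -c-> HALT -c-> HALT -c-> HALT -b-> HALT  → end HALT, accepted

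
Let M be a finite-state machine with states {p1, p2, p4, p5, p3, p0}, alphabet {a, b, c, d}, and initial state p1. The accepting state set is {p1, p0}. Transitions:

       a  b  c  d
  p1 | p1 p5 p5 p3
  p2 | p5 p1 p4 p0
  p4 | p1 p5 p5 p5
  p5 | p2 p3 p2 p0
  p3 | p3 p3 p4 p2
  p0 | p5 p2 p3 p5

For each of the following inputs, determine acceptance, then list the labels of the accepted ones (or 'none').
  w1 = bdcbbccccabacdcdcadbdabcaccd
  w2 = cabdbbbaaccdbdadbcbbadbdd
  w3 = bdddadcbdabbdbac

w1

w1:
  start at p1
  read 'b': p1 → p5
  read 'd': p5 → p0
  read 'c': p0 → p3
  read 'b': p3 → p3
  read 'b': p3 → p3
  read 'c': p3 → p4
  read 'c': p4 → p5
  read 'c': p5 → p2
  read 'c': p2 → p4
  read 'a': p4 → p1
  read 'b': p1 → p5
  read 'a': p5 → p2
  read 'c': p2 → p4
  read 'd': p4 → p5
  read 'c': p5 → p2
  read 'd': p2 → p0
  read 'c': p0 → p3
  read 'a': p3 → p3
  read 'd': p3 → p2
  read 'b': p2 → p1
  read 'd': p1 → p3
  read 'a': p3 → p3
  read 'b': p3 → p3
  read 'c': p3 → p4
  read 'a': p4 → p1
  read 'c': p1 → p5
  read 'c': p5 → p2
  read 'd': p2 → p0
  end p0, accepted
w2:
  start at p1
  read 'c': p1 → p5
  read 'a': p5 → p2
  read 'b': p2 → p1
  read 'd': p1 → p3
  read 'b': p3 → p3
  read 'b': p3 → p3
  read 'b': p3 → p3
  read 'a': p3 → p3
  read 'a': p3 → p3
  read 'c': p3 → p4
  read 'c': p4 → p5
  read 'd': p5 → p0
  read 'b': p0 → p2
  read 'd': p2 → p0
  read 'a': p0 → p5
  read 'd': p5 → p0
  read 'b': p0 → p2
  read 'c': p2 → p4
  read 'b': p4 → p5
  read 'b': p5 → p3
  read 'a': p3 → p3
  read 'd': p3 → p2
  read 'b': p2 → p1
  read 'd': p1 → p3
  read 'd': p3 → p2
  end p2, rejected
w3:
  start at p1
  read 'b': p1 → p5
  read 'd': p5 → p0
  read 'd': p0 → p5
  read 'd': p5 → p0
  read 'a': p0 → p5
  read 'd': p5 → p0
  read 'c': p0 → p3
  read 'b': p3 → p3
  read 'd': p3 → p2
  read 'a': p2 → p5
  read 'b': p5 → p3
  read 'b': p3 → p3
  read 'd': p3 → p2
  read 'b': p2 → p1
  read 'a': p1 → p1
  read 'c': p1 → p5
  end p5, rejected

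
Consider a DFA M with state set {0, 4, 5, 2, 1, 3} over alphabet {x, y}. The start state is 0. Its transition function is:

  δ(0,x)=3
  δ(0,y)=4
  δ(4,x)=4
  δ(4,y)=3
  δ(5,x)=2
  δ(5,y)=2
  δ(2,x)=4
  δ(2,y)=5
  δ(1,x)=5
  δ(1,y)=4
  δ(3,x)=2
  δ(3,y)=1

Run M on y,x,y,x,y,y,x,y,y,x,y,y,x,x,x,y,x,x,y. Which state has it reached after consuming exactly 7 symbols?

0 → 4 → 4 → 3 → 2 → 5 → 2 → 4
After 7 symbols: 4.

4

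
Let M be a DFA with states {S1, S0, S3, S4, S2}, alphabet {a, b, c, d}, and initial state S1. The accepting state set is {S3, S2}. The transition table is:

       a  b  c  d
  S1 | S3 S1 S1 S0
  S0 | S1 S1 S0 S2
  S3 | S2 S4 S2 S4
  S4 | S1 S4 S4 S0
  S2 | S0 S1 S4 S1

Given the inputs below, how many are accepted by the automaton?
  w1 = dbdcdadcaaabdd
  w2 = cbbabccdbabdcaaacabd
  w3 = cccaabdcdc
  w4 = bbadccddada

1

w1: S1 → S0 → S1 → S0 → S0 → S2 → S0 → S2 → S4 → S1 → S3 → S2 → S1 → S0 → S2  → end S2, accepted
w2: S1 → S1 → S1 → S1 → S3 → S4 → S4 → S4 → S0 → S1 → S3 → S4 → S0 → S0 → S1 → S3 → S2 → S4 → S1 → S1 → S0  → end S0, rejected
w3: S1 → S1 → S1 → S1 → S3 → S2 → S1 → S0 → S0 → S2 → S4  → end S4, rejected
w4: S1 → S1 → S1 → S3 → S4 → S4 → S4 → S0 → S2 → S0 → S2 → S0  → end S0, rejected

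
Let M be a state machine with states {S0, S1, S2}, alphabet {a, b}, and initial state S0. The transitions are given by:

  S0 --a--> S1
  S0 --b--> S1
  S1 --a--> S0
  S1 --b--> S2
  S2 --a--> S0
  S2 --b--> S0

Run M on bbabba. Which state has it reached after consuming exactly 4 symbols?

S1

S0 → S1 → S2 → S0 → S1
After 4 symbols: S1.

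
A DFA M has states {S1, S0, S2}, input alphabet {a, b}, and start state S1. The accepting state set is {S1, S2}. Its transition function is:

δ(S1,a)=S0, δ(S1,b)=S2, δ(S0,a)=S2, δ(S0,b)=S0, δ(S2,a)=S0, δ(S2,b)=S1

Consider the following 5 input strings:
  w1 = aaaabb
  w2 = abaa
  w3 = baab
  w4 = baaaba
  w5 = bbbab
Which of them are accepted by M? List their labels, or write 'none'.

w1:
  start at S1
  read 'a': S1 → S0
  read 'a': S0 → S2
  read 'a': S2 → S0
  read 'a': S0 → S2
  read 'b': S2 → S1
  read 'b': S1 → S2
  end S2, accepted
w2:
  start at S1
  read 'a': S1 → S0
  read 'b': S0 → S0
  read 'a': S0 → S2
  read 'a': S2 → S0
  end S0, rejected
w3:
  start at S1
  read 'b': S1 → S2
  read 'a': S2 → S0
  read 'a': S0 → S2
  read 'b': S2 → S1
  end S1, accepted
w4:
  start at S1
  read 'b': S1 → S2
  read 'a': S2 → S0
  read 'a': S0 → S2
  read 'a': S2 → S0
  read 'b': S0 → S0
  read 'a': S0 → S2
  end S2, accepted
w5:
  start at S1
  read 'b': S1 → S2
  read 'b': S2 → S1
  read 'b': S1 → S2
  read 'a': S2 → S0
  read 'b': S0 → S0
  end S0, rejected

w1, w3, w4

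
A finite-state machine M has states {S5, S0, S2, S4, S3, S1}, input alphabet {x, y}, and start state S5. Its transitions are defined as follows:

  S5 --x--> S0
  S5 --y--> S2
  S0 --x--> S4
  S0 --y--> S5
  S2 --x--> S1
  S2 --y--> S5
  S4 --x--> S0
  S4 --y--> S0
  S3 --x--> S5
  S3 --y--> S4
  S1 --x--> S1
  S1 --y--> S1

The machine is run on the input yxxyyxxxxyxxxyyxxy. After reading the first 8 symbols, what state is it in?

start at S5
read 'y': S5 → S2
read 'x': S2 → S1
read 'x': S1 → S1
read 'y': S1 → S1
read 'y': S1 → S1
read 'x': S1 → S1
read 'x': S1 → S1
read 'x': S1 → S1
After 8 symbols: S1.

S1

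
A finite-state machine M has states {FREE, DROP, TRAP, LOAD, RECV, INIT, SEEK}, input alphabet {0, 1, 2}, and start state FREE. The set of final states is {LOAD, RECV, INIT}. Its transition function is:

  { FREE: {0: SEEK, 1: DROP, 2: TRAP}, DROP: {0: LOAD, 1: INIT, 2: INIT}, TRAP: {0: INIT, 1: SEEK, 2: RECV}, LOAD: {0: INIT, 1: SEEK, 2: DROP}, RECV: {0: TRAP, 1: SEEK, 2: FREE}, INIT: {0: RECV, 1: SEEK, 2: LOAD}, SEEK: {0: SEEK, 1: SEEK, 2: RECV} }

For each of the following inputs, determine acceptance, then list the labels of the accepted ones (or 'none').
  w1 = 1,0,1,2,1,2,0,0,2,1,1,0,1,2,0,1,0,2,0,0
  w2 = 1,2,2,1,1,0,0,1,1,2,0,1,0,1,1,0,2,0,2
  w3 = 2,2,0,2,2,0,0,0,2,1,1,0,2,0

w1, w2

w1: FREE → DROP → LOAD → SEEK → RECV → SEEK → RECV → TRAP → INIT → LOAD → SEEK → SEEK → SEEK → SEEK → RECV → TRAP → SEEK → SEEK → RECV → TRAP → INIT  → end INIT, accepted
w2: FREE → DROP → INIT → LOAD → SEEK → SEEK → SEEK → SEEK → SEEK → SEEK → RECV → TRAP → SEEK → SEEK → SEEK → SEEK → SEEK → RECV → TRAP → RECV  → end RECV, accepted
w3: FREE → TRAP → RECV → TRAP → RECV → FREE → SEEK → SEEK → SEEK → RECV → SEEK → SEEK → SEEK → RECV → TRAP  → end TRAP, rejected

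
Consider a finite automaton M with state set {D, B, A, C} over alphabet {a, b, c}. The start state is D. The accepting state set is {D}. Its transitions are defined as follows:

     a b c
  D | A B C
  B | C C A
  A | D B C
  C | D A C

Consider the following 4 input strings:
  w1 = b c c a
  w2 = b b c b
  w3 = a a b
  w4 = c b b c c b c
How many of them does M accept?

w1:
  start at D
  read 'b': D → B
  read 'c': B → A
  read 'c': A → C
  read 'a': C → D
  end D, accepted
w2:
  start at D
  read 'b': D → B
  read 'b': B → C
  read 'c': C → C
  read 'b': C → A
  end A, rejected
w3:
  start at D
  read 'a': D → A
  read 'a': A → D
  read 'b': D → B
  end B, rejected
w4:
  start at D
  read 'c': D → C
  read 'b': C → A
  read 'b': A → B
  read 'c': B → A
  read 'c': A → C
  read 'b': C → A
  read 'c': A → C
  end C, rejected

1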